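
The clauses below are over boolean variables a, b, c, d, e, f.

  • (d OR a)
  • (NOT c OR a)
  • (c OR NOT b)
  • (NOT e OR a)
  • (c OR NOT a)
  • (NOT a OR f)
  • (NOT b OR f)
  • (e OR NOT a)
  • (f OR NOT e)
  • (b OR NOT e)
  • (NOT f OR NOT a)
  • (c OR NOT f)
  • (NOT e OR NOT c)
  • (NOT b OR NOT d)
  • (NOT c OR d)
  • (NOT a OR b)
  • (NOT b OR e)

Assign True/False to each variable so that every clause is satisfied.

a=False, b=False, c=False, d=True, e=False, f=False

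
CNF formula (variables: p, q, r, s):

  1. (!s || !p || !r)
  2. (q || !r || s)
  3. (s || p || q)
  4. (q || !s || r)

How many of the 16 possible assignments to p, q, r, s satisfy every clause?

Case analysis on s and q:
  s=1, q=1: remaining (p,r) ∈ {(0,0); (0,1); (1,0)} — 3.
  s=1, q=0: remaining (p,r) ∈ {(0,1)} — 1.
  s=0, q=1: remaining (p,r) ∈ {(0,0); (0,1); (1,0); (1,1)} — 4.
  s=0, q=0: remaining (p,r) ∈ {(1,0)} — 1.
Total: 3 + 1 + 4 + 1 = 9.

9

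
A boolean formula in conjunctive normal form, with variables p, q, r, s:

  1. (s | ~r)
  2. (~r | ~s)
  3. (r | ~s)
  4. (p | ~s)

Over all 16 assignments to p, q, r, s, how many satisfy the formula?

4

The models are:
  p=0 q=0 r=0 s=0
  p=0 q=1 r=0 s=0
  p=1 q=0 r=0 s=0
  p=1 q=1 r=0 s=0
That's 4 in total.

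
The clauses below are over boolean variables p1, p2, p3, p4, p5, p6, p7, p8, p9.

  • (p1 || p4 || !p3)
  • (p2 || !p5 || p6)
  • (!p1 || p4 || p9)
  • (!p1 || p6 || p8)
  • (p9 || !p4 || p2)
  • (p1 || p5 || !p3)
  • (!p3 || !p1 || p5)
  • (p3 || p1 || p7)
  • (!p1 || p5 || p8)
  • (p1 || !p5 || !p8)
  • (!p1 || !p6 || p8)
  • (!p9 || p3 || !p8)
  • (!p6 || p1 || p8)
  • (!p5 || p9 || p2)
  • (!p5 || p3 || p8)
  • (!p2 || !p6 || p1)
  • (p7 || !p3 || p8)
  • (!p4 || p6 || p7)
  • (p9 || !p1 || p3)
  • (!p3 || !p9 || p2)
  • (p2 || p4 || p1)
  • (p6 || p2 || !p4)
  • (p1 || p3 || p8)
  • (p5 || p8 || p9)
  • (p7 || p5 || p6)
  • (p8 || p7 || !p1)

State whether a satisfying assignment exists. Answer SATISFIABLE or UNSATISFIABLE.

Pure literal: p7 appears only positively; assign p7 = True.
Try p1 = True.
Set p2 = True and propagate.
For the remaining variables, p3 = True, p4 = False, p5 = True, p6 = True, p8 = True, p9 = True works.
So p1=T, p2=T, p3=T, p4=F, p5=T, p6=T, p7=T, p8=T, p9=T is a satisfying assignment.

SATISFIABLE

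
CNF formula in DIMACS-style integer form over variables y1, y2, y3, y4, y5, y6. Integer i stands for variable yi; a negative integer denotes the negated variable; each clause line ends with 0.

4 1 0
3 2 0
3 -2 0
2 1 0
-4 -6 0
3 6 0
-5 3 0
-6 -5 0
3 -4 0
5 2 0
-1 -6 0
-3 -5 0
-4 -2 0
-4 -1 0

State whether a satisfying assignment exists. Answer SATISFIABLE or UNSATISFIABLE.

SATISFIABLE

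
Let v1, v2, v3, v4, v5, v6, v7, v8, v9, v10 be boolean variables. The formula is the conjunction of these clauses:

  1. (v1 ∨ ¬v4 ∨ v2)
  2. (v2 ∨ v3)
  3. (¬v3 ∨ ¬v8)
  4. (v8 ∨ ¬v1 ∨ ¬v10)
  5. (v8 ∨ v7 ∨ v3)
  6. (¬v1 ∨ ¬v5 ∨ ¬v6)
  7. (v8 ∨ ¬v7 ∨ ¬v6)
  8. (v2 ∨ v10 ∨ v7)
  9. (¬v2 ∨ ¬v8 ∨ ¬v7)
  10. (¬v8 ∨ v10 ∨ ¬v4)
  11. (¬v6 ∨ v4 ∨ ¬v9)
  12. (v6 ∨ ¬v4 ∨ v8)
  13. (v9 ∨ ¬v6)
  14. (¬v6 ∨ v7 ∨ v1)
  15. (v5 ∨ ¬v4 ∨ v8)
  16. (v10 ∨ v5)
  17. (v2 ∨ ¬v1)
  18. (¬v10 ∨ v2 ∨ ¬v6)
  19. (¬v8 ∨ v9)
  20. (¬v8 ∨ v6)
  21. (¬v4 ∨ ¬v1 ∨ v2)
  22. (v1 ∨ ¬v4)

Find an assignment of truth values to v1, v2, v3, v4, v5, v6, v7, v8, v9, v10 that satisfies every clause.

v1=F, v2=T, v3=T, v4=F, v5=T, v6=F, v7=T, v8=F, v9=F, v10=F

Try v1 = False.
  then v4 is forced to False.
Set v2 = True and propagate.
The remaining clauses are satisfied by v3 = True, v5 = True, v6 = False, v7 = True, v8 = False, v9 = False, v10 = False.
Every clause has at least one true literal under this assignment.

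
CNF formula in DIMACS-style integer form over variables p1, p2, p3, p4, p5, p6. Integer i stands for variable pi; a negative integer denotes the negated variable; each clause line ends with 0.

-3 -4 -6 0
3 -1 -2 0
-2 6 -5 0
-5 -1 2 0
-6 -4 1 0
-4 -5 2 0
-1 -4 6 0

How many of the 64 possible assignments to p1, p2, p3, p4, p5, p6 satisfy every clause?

Case analysis on p1 and p2:
  p1=T, p2=T: remaining (p3,p4,p5,p6) ∈ {(T,F,F,F); (T,F,F,T); (T,F,T,T)} — 3.
  p1=T, p2=F: 5 of the 16 assignments to (p3,p4,p5,p6) work.
  p1=F, p2=T: p3 free; 4 ways for (p4,p5,p6) × 2^1 = 8.
  p1=F, p2=F: p3 free; 5 ways for (p4,p5,p6) × 2^1 = 10.
Total: 3 + 5 + 8 + 10 = 26.

26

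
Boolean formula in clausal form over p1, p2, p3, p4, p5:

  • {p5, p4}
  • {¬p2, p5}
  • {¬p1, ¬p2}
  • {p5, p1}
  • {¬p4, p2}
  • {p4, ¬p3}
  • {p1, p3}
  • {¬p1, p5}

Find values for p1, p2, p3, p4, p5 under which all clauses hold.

p1 = True, p2 = False, p3 = False, p4 = False, p5 = True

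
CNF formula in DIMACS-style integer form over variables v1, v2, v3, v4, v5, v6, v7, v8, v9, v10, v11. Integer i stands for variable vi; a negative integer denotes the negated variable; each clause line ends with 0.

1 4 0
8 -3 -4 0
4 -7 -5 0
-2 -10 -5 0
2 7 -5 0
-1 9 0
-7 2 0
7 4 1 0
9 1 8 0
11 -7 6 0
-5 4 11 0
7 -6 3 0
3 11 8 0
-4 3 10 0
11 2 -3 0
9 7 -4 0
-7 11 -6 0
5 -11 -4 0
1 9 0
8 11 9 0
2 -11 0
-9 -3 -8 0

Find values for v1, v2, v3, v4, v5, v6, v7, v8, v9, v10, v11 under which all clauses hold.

v1=F, v2=T, v3=F, v4=T, v5=F, v6=F, v7=F, v8=T, v9=T, v10=T, v11=F

Branch on v1: take v1 = False.
  then v4 is forced to True.
  then v9 is forced to True.
For the remaining variables, v2 = True, v3 = False, v5 = False, v6 = False, v7 = False, v8 = True, v10 = True, v11 = False works.
Every clause has at least one true literal under this assignment.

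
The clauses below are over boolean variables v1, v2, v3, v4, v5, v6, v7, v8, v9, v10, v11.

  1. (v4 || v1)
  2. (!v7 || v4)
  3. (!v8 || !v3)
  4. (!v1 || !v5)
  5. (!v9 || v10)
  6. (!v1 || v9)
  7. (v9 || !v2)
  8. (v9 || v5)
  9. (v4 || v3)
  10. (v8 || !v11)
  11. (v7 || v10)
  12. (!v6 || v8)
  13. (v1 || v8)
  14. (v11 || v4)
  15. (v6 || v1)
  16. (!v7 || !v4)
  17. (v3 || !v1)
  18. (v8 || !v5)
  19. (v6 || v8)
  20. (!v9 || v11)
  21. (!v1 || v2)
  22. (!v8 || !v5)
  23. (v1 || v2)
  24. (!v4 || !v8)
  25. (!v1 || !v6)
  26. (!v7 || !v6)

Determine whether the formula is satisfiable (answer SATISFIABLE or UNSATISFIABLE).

UNSATISFIABLE

v1 = True:
  propagation gives v5=False, v9=True, v10=True, v3=True; an empty clause results — contradiction.
v1 = False:
  propagation gives v4=True, v8=True; an empty clause results — contradiction.
Every branch closes, so no satisfying assignment exists.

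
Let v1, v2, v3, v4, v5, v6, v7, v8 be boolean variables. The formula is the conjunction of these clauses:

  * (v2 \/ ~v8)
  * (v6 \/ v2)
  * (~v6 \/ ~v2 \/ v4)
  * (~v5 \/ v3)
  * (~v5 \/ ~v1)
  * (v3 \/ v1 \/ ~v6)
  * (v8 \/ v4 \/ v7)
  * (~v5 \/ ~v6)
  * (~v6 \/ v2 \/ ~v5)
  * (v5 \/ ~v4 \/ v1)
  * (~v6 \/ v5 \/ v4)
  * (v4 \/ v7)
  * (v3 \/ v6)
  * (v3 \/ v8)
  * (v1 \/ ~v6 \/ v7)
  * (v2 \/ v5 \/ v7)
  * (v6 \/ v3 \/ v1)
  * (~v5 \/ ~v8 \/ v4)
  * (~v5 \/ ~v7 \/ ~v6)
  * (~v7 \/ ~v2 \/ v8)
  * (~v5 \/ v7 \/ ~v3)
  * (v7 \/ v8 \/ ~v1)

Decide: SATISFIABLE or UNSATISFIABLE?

SATISFIABLE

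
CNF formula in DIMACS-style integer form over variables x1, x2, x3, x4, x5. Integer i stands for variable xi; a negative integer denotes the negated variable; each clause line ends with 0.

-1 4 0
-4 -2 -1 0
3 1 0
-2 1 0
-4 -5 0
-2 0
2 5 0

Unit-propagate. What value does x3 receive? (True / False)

True

Unit clause (¬x2) sets x2 = False.
In (x5 ∨ x2), x2 is now false; x5 must hold, so x5 = True.
In (¬x4 ∨ ¬x5), ¬x5 is now false; ¬x4 must hold, so x4 = False.
(¬x1 ∨ x4): since x4 = False, the clause reduces to (¬x1). x1 = False.
(x1 ∨ x3) with x1 = False leaves only x3, so x3 = True.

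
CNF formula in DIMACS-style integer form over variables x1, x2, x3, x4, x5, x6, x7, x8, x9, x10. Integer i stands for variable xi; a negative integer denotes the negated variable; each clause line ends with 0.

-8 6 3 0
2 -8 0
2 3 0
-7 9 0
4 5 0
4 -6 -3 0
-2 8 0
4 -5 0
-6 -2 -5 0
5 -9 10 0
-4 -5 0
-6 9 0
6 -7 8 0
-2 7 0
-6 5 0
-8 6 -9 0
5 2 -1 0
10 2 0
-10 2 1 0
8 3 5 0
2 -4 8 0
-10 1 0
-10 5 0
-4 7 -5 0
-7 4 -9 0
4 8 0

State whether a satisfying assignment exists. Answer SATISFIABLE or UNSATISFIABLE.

x5 = True:
  propagation gives x4=True; an empty clause results — contradiction.
x5 = False:
  propagation gives x4=True, x6=False, x10=False, x9=False; an empty clause results — contradiction.
Every branch closes, so no satisfying assignment exists.

UNSATISFIABLE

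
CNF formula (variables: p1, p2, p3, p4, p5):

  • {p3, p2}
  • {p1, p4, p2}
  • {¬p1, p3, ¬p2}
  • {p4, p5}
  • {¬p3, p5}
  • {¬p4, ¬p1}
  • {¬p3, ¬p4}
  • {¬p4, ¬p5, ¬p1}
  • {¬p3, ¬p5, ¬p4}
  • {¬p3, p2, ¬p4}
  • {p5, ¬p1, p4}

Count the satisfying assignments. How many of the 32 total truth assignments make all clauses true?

6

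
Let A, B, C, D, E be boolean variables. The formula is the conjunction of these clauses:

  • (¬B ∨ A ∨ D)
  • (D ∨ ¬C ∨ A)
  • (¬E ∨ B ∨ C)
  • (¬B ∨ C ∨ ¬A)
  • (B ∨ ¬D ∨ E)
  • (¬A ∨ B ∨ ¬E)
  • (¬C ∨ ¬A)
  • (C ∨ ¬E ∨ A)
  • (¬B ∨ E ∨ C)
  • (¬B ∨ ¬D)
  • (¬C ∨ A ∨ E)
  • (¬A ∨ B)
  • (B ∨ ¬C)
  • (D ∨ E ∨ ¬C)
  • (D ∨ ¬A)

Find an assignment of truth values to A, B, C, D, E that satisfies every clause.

A = F  B = F  C = F  D = F  E = F

Branch on A: take A = False.
Try B = False.
  then C is forced to False.
  then E is forced to False.
  then D is forced to False.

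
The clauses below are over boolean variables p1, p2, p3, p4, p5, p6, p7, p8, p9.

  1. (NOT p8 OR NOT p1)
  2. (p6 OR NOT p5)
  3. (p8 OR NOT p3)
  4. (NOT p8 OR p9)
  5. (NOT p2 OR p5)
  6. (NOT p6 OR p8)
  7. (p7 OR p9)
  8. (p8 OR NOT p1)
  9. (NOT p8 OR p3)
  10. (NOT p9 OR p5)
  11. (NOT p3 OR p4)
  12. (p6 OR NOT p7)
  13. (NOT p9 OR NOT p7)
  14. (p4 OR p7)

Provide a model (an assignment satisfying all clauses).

p1=0, p2=0, p3=1, p4=1, p5=1, p6=1, p7=0, p8=1, p9=1

Pure literal: p1 appears only negated; assign p1 = False.
Pure literal: p2 appears only negated; assign p2 = False.
Try p3 = True.
  then p8 is forced to True.
  then p9 is forced to True.
  then p5 is forced to True.
  then p6 is forced to True.
  then p4 is forced to True.
  then p7 is forced to False.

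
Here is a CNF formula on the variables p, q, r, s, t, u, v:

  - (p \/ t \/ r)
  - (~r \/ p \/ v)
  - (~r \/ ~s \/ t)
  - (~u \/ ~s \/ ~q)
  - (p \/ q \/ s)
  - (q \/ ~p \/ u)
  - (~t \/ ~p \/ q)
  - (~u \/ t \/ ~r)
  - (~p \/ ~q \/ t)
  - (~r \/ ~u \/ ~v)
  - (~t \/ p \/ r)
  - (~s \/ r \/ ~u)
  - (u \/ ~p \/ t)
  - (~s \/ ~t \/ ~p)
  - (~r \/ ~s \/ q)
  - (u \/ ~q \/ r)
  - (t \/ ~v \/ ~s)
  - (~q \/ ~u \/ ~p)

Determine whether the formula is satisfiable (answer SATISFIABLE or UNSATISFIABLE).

SATISFIABLE

Try p = True.
The remaining clauses are satisfied by q = False, r = False, s = False, t = False, u = True, v = True.
So p = T  q = F  r = F  s = F  t = F  u = T  v = T is a satisfying assignment.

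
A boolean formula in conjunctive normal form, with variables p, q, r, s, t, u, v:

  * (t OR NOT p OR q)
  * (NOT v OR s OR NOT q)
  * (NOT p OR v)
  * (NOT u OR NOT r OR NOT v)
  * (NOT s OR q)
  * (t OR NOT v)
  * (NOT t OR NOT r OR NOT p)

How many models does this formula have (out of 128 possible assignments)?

34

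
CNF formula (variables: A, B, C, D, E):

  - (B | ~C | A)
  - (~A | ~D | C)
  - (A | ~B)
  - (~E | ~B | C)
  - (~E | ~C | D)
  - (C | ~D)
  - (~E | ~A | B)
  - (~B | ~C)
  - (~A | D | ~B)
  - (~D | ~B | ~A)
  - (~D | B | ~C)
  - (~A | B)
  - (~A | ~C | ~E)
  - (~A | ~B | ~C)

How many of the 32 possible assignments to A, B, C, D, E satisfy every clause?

The models are:
  A=F B=F C=F D=F E=F
  A=F B=F C=F D=F E=T
Count: 2.

2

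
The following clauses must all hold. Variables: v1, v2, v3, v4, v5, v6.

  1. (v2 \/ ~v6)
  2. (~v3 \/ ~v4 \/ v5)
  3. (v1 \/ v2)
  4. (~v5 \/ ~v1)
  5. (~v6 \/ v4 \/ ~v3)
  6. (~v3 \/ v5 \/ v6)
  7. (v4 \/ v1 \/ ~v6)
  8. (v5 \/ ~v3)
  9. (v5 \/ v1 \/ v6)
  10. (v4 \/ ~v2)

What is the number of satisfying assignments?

9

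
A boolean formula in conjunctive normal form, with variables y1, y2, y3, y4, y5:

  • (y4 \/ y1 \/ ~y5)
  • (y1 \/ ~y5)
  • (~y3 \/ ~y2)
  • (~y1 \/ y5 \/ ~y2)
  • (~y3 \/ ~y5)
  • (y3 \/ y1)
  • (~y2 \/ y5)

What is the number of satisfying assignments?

Case analysis on y5 and y1:
  y5=T, y1=T: remaining (y2,y3,y4) ∈ {(F,F,F); (F,F,T); (T,F,F); (T,F,T)} — 4.
  y5=T, y1=F: a clause becomes empty — 0.
  y5=F, y1=T: remaining (y2,y3,y4) ∈ {(F,F,F); (F,F,T); (F,T,F); (F,T,T)} — 4.
  y5=F, y1=F: remaining (y2,y3,y4) ∈ {(F,T,F); (F,T,T)} — 2.
Total: 4 + 0 + 4 + 2 = 10.

10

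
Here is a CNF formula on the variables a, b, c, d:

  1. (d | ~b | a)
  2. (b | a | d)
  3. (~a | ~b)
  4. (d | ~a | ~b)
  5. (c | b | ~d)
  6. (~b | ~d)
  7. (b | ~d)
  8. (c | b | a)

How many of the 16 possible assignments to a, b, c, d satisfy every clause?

The models are:
  a=T b=F c=F d=F
  a=T b=F c=T d=F
Count: 2.

2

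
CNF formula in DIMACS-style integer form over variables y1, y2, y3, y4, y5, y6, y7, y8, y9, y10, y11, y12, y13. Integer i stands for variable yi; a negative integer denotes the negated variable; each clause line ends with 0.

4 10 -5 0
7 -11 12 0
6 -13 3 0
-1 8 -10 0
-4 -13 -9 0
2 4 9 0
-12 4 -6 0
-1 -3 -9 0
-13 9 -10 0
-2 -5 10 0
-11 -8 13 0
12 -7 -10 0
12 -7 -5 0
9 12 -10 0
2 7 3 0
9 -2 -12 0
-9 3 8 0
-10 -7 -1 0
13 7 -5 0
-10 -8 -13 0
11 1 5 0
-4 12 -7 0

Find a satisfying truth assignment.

y1=False, y2=False, y3=True, y4=False, y5=True, y6=False, y7=False, y8=False, y9=True, y10=True, y11=False, y12=False, y13=True

Check each clause:
  1. (y10 \/ ~y5 \/ y4) — y10 is true.
  2. (~y11 \/ y7 \/ y12) — ~y11 is true.
  3. (~y13 \/ y6 \/ y3) — y3 is true.
  4. (y8 \/ ~y10 \/ ~y1) — ~y1 is true.
  5. (~y13 \/ ~y4 \/ ~y9) — ~y4 is true.
  6. (y4 \/ y9 \/ y2) — y9 is true.
  7. (~y12 \/ ~y6 \/ y4) — ~y6 is true.
  8. (~y9 \/ ~y1 \/ ~y3) — ~y1 is true.
  9. (~y10 \/ y9 \/ ~y13) — y9 is true.
  10. (~y5 \/ ~y2 \/ y10) — y10 is true.
  11. (y13 \/ ~y8 \/ ~y11) — ~y8 is true.
  12. (y12 \/ ~y10 \/ ~y7) — ~y7 is true.
  13. (~y5 \/ ~y7 \/ y12) — ~y7 is true.
  14. (~y10 \/ y12 \/ y9) — y9 is true.
  15. (y7 \/ y3 \/ y2) — y3 is true.
  16. (~y12 \/ y9 \/ ~y2) — y9 is true.
  17. (y8 \/ y3 \/ ~y9) — y3 is true.
  18. (~y1 \/ ~y10 \/ ~y7) — ~y7 is true.
  19. (y7 \/ y13 \/ ~y5) — y13 is true.
  20. (~y8 \/ ~y13 \/ ~y10) — ~y8 is true.
  21. (y1 \/ y11 \/ y5) — y5 is true.
  22. (~y4 \/ y12 \/ ~y7) — ~y7 is true.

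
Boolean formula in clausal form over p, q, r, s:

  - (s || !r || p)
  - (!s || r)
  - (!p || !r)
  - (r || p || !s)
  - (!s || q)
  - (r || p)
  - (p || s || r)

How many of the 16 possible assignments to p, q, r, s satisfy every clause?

The models are:
  p=0 q=1 r=1 s=1
  p=1 q=0 r=0 s=0
  p=1 q=1 r=0 s=0
That's 3 in total.

3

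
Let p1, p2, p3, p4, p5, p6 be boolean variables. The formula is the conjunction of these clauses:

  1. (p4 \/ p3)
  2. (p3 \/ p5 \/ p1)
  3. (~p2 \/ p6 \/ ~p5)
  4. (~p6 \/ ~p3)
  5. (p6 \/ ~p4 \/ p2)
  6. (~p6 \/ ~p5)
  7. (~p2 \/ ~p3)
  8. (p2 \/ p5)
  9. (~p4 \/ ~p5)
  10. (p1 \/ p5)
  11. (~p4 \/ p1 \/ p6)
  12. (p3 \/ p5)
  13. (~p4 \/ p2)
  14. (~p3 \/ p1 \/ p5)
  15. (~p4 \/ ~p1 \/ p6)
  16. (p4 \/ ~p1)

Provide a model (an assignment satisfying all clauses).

p1=False, p2=False, p3=True, p4=False, p5=True, p6=False

Set p1 = False and propagate.
  then p5 is forced to True.
  then p6 is forced to False.
  then p2 is forced to False.
  then p4 is forced to False.
  then p3 is forced to True.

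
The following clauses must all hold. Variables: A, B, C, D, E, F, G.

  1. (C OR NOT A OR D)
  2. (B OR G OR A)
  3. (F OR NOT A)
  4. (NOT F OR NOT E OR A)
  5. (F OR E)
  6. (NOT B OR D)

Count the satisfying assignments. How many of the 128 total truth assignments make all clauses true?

36

Case analysis on A and F:
  A=1, F=1: E, G free; 5 ways for (B,C,D) × 2^2 = 20.
  A=1, F=0: a clause becomes empty — 0.
  A=0, F=1: C free; 4 ways for (B,D,E,G) × 2^1 = 8.
  A=0, F=0: C free; 4 ways for (B,D,E,G) × 2^1 = 8.
Total: 20 + 0 + 8 + 8 = 36.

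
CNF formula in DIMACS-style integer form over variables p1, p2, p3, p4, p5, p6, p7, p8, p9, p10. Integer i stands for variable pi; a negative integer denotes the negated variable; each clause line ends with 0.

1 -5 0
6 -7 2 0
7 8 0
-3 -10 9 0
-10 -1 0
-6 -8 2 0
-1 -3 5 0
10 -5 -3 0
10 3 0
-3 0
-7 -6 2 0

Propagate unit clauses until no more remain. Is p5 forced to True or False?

False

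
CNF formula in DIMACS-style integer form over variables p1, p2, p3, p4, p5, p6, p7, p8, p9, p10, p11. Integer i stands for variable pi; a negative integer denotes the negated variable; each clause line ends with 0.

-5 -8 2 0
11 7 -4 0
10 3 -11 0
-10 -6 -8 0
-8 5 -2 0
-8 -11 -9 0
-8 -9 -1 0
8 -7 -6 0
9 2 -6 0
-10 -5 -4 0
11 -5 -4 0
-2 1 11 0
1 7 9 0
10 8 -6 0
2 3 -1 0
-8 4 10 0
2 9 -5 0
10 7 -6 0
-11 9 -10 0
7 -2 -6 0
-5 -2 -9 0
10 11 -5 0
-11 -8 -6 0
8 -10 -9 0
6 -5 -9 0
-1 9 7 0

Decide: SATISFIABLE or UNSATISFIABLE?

SATISFIABLE

p3 occurs only positively in the remaining clauses — set p3 = True.
Try p1 = False.
The remaining clauses are satisfied by p2 = False, p4 = False, p5 = False, p6 = False, p7 = True, p8 = False, p9 = True, p10 = False, p11 = True.
So p1 = F, p2 = F, p3 = T, p4 = F, p5 = F, p6 = F, p7 = T, p8 = F, p9 = T, p10 = F, p11 = T is a satisfying assignment.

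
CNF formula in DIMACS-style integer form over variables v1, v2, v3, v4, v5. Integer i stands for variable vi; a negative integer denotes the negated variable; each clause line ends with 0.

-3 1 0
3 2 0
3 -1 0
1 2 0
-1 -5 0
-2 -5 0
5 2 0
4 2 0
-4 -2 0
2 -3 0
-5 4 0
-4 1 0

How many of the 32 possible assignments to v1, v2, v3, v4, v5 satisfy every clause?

2

Satisfying assignments:
  v1=F v2=T v3=F v4=F v5=F
  v1=T v2=T v3=T v4=F v5=F
Count: 2.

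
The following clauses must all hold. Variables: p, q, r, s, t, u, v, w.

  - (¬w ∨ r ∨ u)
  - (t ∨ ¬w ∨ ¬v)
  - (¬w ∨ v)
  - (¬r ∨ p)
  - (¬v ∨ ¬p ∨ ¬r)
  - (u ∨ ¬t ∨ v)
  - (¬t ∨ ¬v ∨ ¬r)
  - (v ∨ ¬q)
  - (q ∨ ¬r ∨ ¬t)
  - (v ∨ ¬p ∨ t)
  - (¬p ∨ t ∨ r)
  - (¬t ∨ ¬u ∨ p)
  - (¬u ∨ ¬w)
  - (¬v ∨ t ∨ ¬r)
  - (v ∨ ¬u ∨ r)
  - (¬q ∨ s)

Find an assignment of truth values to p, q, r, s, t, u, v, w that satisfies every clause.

Pure literal: s appears only positively; assign s = True.
w occurs only negated in the remaining clauses — set w = False.
Set p = False and propagate.
  then r is forced to False.
For the remaining variables, q = True, t = True, u = False, v = True works.

p=F, q=T, r=F, s=T, t=T, u=F, v=T, w=F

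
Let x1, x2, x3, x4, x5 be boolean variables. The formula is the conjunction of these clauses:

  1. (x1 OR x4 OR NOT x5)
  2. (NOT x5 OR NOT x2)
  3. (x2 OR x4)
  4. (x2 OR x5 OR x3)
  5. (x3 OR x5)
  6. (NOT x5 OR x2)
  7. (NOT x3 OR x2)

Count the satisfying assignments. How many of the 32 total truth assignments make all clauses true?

The models are:
  x1=F x2=T x3=T x4=F x5=F
  x1=F x2=T x3=T x4=T x5=F
  x1=T x2=T x3=T x4=F x5=F
  x1=T x2=T x3=T x4=T x5=F
That's 4 in total.

4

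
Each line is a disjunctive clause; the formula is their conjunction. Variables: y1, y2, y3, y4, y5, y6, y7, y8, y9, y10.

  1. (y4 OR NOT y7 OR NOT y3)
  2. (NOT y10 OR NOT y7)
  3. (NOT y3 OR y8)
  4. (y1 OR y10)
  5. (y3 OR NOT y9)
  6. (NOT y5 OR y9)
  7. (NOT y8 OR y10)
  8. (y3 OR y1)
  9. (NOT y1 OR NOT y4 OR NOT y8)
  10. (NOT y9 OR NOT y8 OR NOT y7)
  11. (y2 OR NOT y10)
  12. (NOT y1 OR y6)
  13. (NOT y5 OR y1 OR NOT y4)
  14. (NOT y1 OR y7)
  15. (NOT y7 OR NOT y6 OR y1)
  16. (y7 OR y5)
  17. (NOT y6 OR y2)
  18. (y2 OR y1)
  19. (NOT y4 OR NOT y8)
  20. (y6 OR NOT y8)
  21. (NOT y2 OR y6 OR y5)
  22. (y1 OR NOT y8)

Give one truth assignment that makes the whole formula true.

y1=T, y2=T, y3=F, y4=F, y5=F, y6=T, y7=T, y8=F, y9=F, y10=F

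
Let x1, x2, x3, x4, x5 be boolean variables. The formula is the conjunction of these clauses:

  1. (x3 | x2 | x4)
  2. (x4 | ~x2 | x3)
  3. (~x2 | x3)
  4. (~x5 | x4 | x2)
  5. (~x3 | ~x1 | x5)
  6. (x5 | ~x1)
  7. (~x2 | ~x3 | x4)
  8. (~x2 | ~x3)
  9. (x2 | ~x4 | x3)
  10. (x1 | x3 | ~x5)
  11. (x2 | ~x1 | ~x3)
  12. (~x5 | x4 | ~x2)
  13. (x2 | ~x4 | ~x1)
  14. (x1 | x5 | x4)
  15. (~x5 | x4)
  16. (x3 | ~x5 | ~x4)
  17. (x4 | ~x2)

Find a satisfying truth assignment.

x1=0, x2=0, x3=1, x4=1, x5=0

Set x1 = False and propagate.
Branch on x2: take x2 = False.
For the remaining variables, x3 = True, x4 = True, x5 = False works.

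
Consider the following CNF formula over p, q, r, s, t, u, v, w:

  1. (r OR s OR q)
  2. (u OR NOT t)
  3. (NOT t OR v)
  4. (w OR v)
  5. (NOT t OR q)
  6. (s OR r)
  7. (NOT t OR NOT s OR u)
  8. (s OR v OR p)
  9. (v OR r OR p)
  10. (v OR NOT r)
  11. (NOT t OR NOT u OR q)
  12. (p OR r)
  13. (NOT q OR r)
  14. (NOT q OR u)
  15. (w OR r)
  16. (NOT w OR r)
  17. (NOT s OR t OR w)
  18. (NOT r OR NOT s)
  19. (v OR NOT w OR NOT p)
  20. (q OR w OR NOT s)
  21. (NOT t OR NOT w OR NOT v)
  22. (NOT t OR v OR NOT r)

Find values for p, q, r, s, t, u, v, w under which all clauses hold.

p=False, q=False, r=True, s=False, t=False, u=False, v=True, w=False

Check each clause:
  1. (q OR s OR r) — r is true.
  2. (NOT t OR u) — NOT t is true.
  3. (NOT t OR v) — NOT t is true.
  4. (v OR w) — v is true.
  5. (q OR NOT t) — NOT t is true.
  6. (r OR s) — r is true.
  7. (NOT t OR u OR NOT s) — NOT t is true.
  8. (s OR p OR v) — v is true.
  9. (r OR p OR v) — r is true.
  10. (v OR NOT r) — v is true.
  11. (NOT t OR NOT u OR q) — NOT u is true.
  12. (p OR r) — r is true.
  13. (NOT q OR r) — r is true.
  14. (u OR NOT q) — NOT q is true.
  15. (r OR w) — r is true.
  16. (NOT w OR r) — NOT w is true.
  17. (NOT s OR t OR w) — NOT s is true.
  18. (NOT r OR NOT s) — NOT s is true.
  19. (NOT p OR v OR NOT w) — NOT w is true.
  20. (NOT s OR q OR w) — NOT s is true.
  21. (NOT v OR NOT t OR NOT w) — NOT w is true.
  22. (NOT t OR NOT r OR v) — NOT t is true.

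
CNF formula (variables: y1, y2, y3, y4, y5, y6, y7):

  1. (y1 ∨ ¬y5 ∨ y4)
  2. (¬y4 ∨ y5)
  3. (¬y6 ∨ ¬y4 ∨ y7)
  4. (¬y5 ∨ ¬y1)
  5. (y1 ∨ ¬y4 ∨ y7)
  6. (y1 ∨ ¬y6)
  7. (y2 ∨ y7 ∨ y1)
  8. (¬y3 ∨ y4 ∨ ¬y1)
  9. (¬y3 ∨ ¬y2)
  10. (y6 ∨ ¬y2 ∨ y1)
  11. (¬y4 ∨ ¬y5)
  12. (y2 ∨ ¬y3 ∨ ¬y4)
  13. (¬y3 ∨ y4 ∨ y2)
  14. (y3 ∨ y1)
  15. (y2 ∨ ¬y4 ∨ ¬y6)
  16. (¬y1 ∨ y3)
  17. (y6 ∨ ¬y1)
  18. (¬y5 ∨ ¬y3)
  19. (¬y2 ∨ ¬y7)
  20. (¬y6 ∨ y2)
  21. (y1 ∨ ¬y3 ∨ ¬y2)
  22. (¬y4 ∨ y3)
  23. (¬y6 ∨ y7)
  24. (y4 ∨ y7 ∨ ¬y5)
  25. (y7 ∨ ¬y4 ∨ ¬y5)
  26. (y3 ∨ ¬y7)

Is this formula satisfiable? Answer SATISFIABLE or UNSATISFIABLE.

y4 = True:
  propagation gives y5=True; an empty clause results — contradiction.
y4 = False:
  y1 = True:
    propagation gives y5=False, y3=False; an empty clause results — contradiction.
  y1 = False:
    propagation gives y5=False, y6=False, y2=False, y7=True; an empty clause results — contradiction.
Every branch closes, so no satisfying assignment exists.

UNSATISFIABLE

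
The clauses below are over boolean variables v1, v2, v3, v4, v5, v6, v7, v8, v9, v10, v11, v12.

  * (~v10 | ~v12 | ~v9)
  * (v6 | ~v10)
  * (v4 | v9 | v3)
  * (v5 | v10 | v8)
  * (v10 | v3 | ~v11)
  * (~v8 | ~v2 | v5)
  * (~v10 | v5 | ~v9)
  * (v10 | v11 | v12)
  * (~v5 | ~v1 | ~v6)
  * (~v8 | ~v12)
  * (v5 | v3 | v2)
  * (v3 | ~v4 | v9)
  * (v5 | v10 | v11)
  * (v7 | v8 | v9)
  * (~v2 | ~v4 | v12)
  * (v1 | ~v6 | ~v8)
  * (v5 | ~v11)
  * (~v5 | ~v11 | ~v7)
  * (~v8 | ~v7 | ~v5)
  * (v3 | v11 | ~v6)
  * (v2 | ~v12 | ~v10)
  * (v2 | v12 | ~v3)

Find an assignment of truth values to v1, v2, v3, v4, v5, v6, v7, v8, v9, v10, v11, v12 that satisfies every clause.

v1 = 0, v2 = 0, v3 = 1, v4 = 1, v5 = 1, v6 = 0, v7 = 1, v8 = 0, v9 = 0, v10 = 0, v11 = 0, v12 = 1

Try v1 = False.
Try v2 = False.
Try v3 = True.
  then v12 is forced to True.
  then v8 is forced to False.
  then v10 is forced to False.
  then v5 is forced to True.
The remaining clauses are satisfied by v4 = True, v6 = False, v7 = True, v9 = False, v11 = False.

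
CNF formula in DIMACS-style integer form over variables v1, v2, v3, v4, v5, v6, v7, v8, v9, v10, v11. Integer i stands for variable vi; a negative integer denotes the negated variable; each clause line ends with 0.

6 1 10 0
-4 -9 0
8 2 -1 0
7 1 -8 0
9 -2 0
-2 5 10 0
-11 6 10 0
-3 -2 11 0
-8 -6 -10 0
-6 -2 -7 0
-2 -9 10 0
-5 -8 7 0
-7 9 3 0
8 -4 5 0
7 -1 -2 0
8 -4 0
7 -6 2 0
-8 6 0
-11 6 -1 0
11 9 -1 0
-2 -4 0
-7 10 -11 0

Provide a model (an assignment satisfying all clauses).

v1 = False, v2 = False, v3 = True, v4 = False, v5 = True, v6 = False, v7 = True, v8 = False, v9 = True, v10 = True, v11 = False

Pure literal: v4 appears only negated; assign v4 = False.
Try v1 = False.
Set v2 = False and propagate.
The remaining clauses are satisfied by v3 = True, v5 = True, v6 = False, v7 = True, v8 = False, v9 = True, v10 = True, v11 = False.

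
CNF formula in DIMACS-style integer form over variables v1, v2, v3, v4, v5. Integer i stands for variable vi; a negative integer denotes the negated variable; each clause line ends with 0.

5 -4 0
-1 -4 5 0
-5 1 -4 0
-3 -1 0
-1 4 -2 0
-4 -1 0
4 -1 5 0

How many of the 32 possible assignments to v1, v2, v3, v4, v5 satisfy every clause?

9

Split on v1, then v4.
  v1=1, v4=1: a clause becomes empty — 0.
  v1=1, v4=0: remaining (v2,v3,v5) ∈ {(0,0,1)} — 1.
  v1=0, v4=1: a clause becomes empty — 0.
  v1=0, v4=0: v2, v3, v5 free → 2^3 = 8.
Total: 0 + 1 + 0 + 8 = 9.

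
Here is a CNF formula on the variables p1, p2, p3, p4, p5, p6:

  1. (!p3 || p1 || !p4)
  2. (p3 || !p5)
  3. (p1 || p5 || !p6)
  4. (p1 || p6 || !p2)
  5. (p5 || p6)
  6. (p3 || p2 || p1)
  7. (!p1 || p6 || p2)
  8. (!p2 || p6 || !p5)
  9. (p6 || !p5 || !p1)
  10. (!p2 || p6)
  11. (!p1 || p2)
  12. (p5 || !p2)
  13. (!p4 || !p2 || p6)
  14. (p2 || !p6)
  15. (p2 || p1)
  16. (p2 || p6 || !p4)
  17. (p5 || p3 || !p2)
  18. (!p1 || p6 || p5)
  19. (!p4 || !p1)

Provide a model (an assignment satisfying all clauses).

p1 = False  p2 = True  p3 = True  p4 = False  p5 = True  p6 = True

Check each clause:
  1. (!p4 || p1 || !p3) — !p4 is true.
  2. (p3 || !p5) — p3 is true.
  3. (p5 || !p6 || p1) — p5 is true.
  4. (p6 || p1 || !p2) — p6 is true.
  5. (p6 || p5) — p5 is true.
  6. (p3 || p2 || p1) — p2 is true.
  7. (p6 || p2 || !p1) — p2 is true.
  8. (!p5 || !p2 || p6) — p6 is true.
  9. (p6 || !p5 || !p1) — p6 is true.
  10. (!p2 || p6) — p6 is true.
  11. (p2 || !p1) — p2 is true.
  12. (!p2 || p5) — p5 is true.
  13. (!p4 || p6 || !p2) — !p4 is true.
  14. (!p6 || p2) — p2 is true.
  15. (p1 || p2) — p2 is true.
  16. (p2 || !p4 || p6) — p2 is true.
  17. (p3 || !p2 || p5) — p3 is true.
  18. (p5 || p6 || !p1) — p5 is true.
  19. (!p1 || !p4) — !p4 is true.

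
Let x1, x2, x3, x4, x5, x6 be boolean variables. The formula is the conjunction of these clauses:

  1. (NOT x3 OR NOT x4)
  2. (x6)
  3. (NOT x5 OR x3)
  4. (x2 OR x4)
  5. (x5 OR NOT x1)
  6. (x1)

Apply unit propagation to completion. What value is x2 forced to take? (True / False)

True

(x6) stands alone — x6 = True.
(x1) stands alone — x1 = True.
(NOT x1 OR x5): since x1 = True, the clause reduces to (x5). x5 = True.
From (NOT x5 OR x3) and x5 = True: x3 = True.
In (NOT x3 OR NOT x4), NOT x3 is now false; NOT x4 must hold, so x4 = False.
In (x2 OR x4), x4 is now false; x2 must hold, so x2 = True.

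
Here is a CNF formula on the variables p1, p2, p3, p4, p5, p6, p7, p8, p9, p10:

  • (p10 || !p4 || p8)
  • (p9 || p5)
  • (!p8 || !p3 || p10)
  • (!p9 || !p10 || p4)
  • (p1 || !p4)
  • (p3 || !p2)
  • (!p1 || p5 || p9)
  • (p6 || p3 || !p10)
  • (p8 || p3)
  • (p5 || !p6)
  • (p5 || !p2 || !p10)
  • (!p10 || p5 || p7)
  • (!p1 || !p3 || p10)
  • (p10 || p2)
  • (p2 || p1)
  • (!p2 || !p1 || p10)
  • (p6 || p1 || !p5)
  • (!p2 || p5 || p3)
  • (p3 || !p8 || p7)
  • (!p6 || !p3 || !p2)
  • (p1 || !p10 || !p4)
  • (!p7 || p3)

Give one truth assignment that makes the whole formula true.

Try p1 = True.
For the remaining variables, p2 = False, p3 = True, p4 = True, p5 = True, p6 = True, p7 = True, p8 = True, p9 = False, p10 = True works.
Every clause has at least one true literal under this assignment.

p1=T, p2=F, p3=T, p4=T, p5=T, p6=T, p7=T, p8=T, p9=F, p10=T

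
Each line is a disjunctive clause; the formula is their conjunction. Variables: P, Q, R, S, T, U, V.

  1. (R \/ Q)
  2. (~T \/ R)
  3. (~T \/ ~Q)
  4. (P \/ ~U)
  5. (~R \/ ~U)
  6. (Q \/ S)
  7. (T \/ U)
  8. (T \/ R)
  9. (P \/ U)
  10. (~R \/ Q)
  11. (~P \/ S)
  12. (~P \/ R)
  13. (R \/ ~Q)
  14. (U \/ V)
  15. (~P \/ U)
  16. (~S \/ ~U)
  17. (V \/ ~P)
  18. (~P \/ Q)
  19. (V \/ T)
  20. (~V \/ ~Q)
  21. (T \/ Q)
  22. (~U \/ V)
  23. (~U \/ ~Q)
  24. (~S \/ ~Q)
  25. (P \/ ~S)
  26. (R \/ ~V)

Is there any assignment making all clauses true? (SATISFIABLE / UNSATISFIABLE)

Q = True:
  propagation gives T=False, U=True; an empty clause results — contradiction.
Q = False:
  propagation gives R=True; an empty clause results — contradiction.
Every branch closes, so no satisfying assignment exists.

UNSATISFIABLE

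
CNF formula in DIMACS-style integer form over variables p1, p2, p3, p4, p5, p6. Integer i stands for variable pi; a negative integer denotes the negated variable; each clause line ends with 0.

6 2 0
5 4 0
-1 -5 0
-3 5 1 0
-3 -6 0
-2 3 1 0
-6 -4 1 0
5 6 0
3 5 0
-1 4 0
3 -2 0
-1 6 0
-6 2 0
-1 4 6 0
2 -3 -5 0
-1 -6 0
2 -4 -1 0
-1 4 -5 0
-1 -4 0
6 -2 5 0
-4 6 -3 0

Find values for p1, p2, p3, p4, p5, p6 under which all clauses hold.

p1=False, p2=True, p3=True, p4=False, p5=True, p6=False

Check each clause:
  1. (p6 | p2) — p2 is true.
  2. (p4 | p5) — p5 is true.
  3. (~p5 | ~p1) — ~p1 is true.
  4. (~p3 | p1 | p5) — p5 is true.
  5. (~p3 | ~p6) — ~p6 is true.
  6. (~p2 | p3 | p1) — p3 is true.
  7. (~p4 | p1 | ~p6) — ~p6 is true.
  8. (p5 | p6) — p5 is true.
  9. (p3 | p5) — p3 is true.
  10. (p4 | ~p1) — ~p1 is true.
  11. (~p2 | p3) — p3 is true.
  12. (~p1 | p6) — ~p1 is true.
  13. (~p6 | p2) — ~p6 is true.
  14. (~p1 | p4 | p6) — ~p1 is true.
  15. (~p5 | ~p3 | p2) — p2 is true.
  16. (~p6 | ~p1) — ~p6 is true.
  17. (~p1 | ~p4 | p2) — p2 is true.
  18. (p4 | ~p5 | ~p1) — ~p1 is true.
  19. (~p1 | ~p4) — ~p4 is true.
  20. (~p2 | p6 | p5) — p5 is true.
  21. (~p4 | p6 | ~p3) — ~p4 is true.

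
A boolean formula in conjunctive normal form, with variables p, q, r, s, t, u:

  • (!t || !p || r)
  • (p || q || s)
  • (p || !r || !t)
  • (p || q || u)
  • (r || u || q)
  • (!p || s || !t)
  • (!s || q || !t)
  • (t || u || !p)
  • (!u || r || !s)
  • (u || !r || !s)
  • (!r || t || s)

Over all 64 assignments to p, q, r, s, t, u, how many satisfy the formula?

13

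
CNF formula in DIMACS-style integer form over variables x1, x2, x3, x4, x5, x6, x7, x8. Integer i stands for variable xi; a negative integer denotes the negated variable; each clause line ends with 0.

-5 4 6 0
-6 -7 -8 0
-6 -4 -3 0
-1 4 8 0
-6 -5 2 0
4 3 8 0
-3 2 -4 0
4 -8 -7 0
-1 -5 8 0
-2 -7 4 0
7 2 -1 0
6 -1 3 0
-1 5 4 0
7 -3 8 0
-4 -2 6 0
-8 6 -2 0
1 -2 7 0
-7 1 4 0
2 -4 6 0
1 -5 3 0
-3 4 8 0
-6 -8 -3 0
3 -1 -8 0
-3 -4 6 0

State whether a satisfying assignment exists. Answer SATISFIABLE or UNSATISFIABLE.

Branch on x1: take x1 = False.
The remaining clauses are satisfied by x2 = True, x3 = False, x4 = True, x5 = False, x6 = True, x7 = True, x8 = False.
So x1=F, x2=T, x3=F, x4=T, x5=F, x6=T, x7=T, x8=F is a satisfying assignment.

SATISFIABLE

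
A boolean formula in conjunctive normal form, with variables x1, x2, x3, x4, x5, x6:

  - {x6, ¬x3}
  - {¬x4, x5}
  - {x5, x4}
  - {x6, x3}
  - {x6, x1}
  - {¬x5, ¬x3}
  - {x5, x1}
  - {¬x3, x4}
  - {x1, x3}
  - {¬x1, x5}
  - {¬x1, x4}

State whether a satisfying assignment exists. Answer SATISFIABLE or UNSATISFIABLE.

SATISFIABLE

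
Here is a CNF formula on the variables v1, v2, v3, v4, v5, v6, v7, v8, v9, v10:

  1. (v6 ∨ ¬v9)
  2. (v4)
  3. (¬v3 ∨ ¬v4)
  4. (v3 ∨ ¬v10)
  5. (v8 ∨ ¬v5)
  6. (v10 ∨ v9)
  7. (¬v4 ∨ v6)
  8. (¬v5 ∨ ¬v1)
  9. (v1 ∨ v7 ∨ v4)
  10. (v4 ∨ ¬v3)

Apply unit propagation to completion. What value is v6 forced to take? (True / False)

True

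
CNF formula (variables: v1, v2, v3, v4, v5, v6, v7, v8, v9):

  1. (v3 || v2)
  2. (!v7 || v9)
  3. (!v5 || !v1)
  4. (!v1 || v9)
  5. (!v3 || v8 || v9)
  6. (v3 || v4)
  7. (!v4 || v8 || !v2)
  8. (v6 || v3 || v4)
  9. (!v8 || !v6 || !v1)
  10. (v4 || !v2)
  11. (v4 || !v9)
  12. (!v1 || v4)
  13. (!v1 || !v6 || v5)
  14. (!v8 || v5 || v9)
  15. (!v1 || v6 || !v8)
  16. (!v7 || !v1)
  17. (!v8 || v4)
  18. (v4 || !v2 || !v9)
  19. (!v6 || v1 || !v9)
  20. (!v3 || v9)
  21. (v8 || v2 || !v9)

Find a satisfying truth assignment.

v7 occurs only negated in the remaining clauses — set v7 = False.
Branch on v1: take v1 = False.
Branch on v2: take v2 = True.
  then v4 is forced to True.
  then v8 is forced to True.
Try v3 = False.
For the remaining variables, v5 = True, v6 = False, v9 = False works.
Check each clause:
  1. (v2 || v3) — v2 is true.
  2. (!v7 || v9) — !v7 is true.
  3. (!v1 || !v5) — !v1 is true.
  4. (v9 || !v1) — !v1 is true.
  5. (v8 || !v3 || v9) — v8 is true.
  6. (v4 || v3) — v4 is true.
  7. (!v4 || !v2 || v8) — v8 is true.
  8. (v6 || v4 || v3) — v4 is true.
  9. (!v6 || !v1 || !v8) — !v6 is true.
  10. (v4 || !v2) — v4 is true.
  11. (!v9 || v4) — v4 is true.
  12. (v4 || !v1) — v4 is true.
  13. (!v1 || !v6 || v5) — !v6 is true.
  14. (!v8 || v5 || v9) — v5 is true.
  15. (!v1 || v6 || !v8) — !v1 is true.
  16. (!v7 || !v1) — !v7 is true.
  17. (v4 || !v8) — v4 is true.
  18. (!v2 || v4 || !v9) — v4 is true.
  19. (v1 || !v6 || !v9) — !v6 is true.
  20. (v9 || !v3) — !v3 is true.
  21. (v8 || v2 || !v9) — v8 is true.

v1=False, v2=True, v3=False, v4=True, v5=True, v6=False, v7=False, v8=True, v9=False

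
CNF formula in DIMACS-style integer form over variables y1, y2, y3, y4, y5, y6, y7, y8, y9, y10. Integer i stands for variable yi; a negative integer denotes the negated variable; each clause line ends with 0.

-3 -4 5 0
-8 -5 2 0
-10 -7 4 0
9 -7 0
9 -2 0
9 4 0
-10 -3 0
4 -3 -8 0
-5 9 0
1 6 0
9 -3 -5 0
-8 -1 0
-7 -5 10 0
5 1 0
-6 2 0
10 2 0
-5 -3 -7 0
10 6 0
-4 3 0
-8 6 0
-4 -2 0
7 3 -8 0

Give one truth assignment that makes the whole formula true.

y1=T, y2=T, y3=F, y4=F, y5=F, y6=T, y7=F, y8=F, y9=T, y10=T

Check each clause:
  1. (!y4 || !y3 || y5) — !y3 is true.
  2. (!y5 || !y8 || y2) — !y8 is true.
  3. (!y10 || !y7 || y4) — !y7 is true.
  4. (y9 || !y7) — !y7 is true.
  5. (!y2 || y9) — y9 is true.
  6. (y4 || y9) — y9 is true.
  7. (!y10 || !y3) — !y3 is true.
  8. (y4 || !y3 || !y8) — !y8 is true.
  9. (!y5 || y9) — y9 is true.
  10. (y6 || y1) — y1 is true.
  11. (!y3 || !y5 || y9) — y9 is true.
  12. (!y1 || !y8) — !y8 is true.
  13. (y10 || !y7 || !y5) — !y7 is true.
  14. (y1 || y5) — y1 is true.
  15. (!y6 || y2) — y2 is true.
  16. (y10 || y2) — y10 is true.
  17. (!y5 || !y3 || !y7) — !y7 is true.
  18. (y10 || y6) — y10 is true.
  19. (y3 || !y4) — !y4 is true.
  20. (y6 || !y8) — !y8 is true.
  21. (!y2 || !y4) — !y4 is true.
  22. (!y8 || y3 || y7) — !y8 is true.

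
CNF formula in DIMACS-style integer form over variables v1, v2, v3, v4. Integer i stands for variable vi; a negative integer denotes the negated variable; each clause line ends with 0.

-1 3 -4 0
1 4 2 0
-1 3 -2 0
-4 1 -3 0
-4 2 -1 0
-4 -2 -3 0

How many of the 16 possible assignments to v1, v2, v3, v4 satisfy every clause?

7

The models are:
  v1=F v2=F v3=F v4=T
  v1=F v2=T v3=F v4=F
  v1=F v2=T v3=F v4=T
  v1=F v2=T v3=T v4=F
  v1=T v2=F v3=F v4=F
  v1=T v2=F v3=T v4=F
  v1=T v2=T v3=T v4=F
Count: 7.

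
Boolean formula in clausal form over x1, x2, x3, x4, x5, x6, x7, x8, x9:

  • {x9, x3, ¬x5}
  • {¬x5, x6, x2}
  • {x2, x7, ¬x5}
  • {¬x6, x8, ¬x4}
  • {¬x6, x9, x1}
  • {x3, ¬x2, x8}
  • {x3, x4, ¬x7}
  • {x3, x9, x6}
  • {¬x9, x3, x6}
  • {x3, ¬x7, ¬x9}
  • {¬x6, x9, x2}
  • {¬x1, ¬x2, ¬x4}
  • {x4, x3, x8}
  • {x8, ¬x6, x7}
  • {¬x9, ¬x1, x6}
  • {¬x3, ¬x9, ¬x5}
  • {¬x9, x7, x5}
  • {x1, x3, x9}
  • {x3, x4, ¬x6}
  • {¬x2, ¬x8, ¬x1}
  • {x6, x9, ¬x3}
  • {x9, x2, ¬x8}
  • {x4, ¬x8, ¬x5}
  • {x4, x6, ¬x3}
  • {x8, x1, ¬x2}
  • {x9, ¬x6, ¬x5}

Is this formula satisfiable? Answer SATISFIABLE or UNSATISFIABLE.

Try x1 = False.
Branch on x2: take x2 = False.
For the remaining variables, x3 = True, x4 = True, x5 = False, x6 = True, x7 = True, x8 = True, x9 = True works.
Every clause has at least one true literal under this assignment.
So x1 = False, x2 = False, x3 = True, x4 = True, x5 = False, x6 = True, x7 = True, x8 = True, x9 = True is a satisfying assignment.

SATISFIABLE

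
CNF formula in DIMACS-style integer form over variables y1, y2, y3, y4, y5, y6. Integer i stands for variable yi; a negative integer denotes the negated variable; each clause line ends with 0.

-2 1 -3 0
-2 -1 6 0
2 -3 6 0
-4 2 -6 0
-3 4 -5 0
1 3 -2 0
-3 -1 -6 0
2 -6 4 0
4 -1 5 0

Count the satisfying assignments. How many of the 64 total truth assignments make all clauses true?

10

Split on y2, then y1.
  y2=1, y1=1: remaining (y3,y4,y5,y6) ∈ {(0,0,1,1); (0,1,0,1); (0,1,1,1)} — 3.
  y2=1, y1=0: a clause becomes empty — 0.
  y2=0, y1=1: remaining (y3,y4,y5,y6) ∈ {(0,0,1,0); (0,1,0,0); (0,1,1,0)} — 3.
  y2=0, y1=0: remaining (y3,y4,y5,y6) ∈ {(0,0,0,0); (0,0,1,0); (0,1,0,0); (0,1,1,0)} — 4.
Total: 3 + 0 + 3 + 4 = 10.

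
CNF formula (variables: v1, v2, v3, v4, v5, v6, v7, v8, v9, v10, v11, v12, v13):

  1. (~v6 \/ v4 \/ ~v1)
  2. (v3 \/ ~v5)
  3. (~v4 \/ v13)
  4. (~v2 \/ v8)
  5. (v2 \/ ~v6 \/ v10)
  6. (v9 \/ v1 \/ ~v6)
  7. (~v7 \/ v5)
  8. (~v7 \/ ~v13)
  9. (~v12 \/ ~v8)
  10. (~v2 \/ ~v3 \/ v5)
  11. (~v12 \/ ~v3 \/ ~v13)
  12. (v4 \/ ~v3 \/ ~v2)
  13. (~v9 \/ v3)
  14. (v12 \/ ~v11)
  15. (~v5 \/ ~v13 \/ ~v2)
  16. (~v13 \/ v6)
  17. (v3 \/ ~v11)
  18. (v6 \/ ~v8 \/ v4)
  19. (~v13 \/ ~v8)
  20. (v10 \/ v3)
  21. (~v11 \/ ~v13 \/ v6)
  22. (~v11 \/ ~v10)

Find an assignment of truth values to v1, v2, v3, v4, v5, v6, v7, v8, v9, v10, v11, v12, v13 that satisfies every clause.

v1=True, v2=False, v3=True, v4=False, v5=False, v6=False, v7=False, v8=False, v9=True, v10=True, v11=False, v12=False, v13=False

Check each clause:
  1. (v4 \/ ~v6 \/ ~v1) — ~v6 is true.
  2. (v3 \/ ~v5) — v3 is true.
  3. (v13 \/ ~v4) — ~v4 is true.
  4. (~v2 \/ v8) — ~v2 is true.
  5. (v2 \/ ~v6 \/ v10) — ~v6 is true.
  6. (v1 \/ v9 \/ ~v6) — v1 is true.
  7. (v5 \/ ~v7) — ~v7 is true.
  8. (~v13 \/ ~v7) — ~v7 is true.
  9. (~v8 \/ ~v12) — ~v8 is true.
  10. (~v3 \/ ~v2 \/ v5) — ~v2 is true.
  11. (~v13 \/ ~v3 \/ ~v12) — ~v13 is true.
  12. (v4 \/ ~v2 \/ ~v3) — ~v2 is true.
  13. (~v9 \/ v3) — v3 is true.
  14. (~v11 \/ v12) — ~v11 is true.
  15. (~v13 \/ ~v5 \/ ~v2) — ~v13 is true.
  16. (v6 \/ ~v13) — ~v13 is true.
  17. (v3 \/ ~v11) — v3 is true.
  18. (v4 \/ ~v8 \/ v6) — ~v8 is true.
  19. (~v13 \/ ~v8) — ~v8 is true.
  20. (v3 \/ v10) — v10 is true.
  21. (~v13 \/ v6 \/ ~v11) — ~v13 is true.
  22. (~v10 \/ ~v11) — ~v11 is true.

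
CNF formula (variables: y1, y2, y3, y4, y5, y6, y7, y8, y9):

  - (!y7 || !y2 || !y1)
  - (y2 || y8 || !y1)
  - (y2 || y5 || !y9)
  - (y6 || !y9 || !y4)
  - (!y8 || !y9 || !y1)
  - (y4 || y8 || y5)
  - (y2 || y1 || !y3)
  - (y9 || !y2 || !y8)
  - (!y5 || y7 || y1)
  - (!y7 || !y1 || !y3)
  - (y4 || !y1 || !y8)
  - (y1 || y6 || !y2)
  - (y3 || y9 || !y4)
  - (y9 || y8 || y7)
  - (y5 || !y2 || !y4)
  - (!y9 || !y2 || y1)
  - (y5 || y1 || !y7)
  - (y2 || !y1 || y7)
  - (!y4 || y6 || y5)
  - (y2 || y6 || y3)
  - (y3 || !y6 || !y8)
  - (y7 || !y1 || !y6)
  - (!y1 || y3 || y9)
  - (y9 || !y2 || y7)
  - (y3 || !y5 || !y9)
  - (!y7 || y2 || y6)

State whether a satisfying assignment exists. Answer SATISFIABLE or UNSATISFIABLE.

SATISFIABLE

Set y1 = True and propagate.
Set y2 = True and propagate.
  then y7 is forced to False.
  then y6 is forced to False.
  then y9 is forced to True.
  then y4 is forced to False.
  then y8 is forced to False.
  then y5 is forced to True.
  then y3 is forced to True.
Every clause has at least one true literal under this assignment.
So y1 = True, y2 = True, y3 = True, y4 = False, y5 = True, y6 = False, y7 = False, y8 = False, y9 = True is a satisfying assignment.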